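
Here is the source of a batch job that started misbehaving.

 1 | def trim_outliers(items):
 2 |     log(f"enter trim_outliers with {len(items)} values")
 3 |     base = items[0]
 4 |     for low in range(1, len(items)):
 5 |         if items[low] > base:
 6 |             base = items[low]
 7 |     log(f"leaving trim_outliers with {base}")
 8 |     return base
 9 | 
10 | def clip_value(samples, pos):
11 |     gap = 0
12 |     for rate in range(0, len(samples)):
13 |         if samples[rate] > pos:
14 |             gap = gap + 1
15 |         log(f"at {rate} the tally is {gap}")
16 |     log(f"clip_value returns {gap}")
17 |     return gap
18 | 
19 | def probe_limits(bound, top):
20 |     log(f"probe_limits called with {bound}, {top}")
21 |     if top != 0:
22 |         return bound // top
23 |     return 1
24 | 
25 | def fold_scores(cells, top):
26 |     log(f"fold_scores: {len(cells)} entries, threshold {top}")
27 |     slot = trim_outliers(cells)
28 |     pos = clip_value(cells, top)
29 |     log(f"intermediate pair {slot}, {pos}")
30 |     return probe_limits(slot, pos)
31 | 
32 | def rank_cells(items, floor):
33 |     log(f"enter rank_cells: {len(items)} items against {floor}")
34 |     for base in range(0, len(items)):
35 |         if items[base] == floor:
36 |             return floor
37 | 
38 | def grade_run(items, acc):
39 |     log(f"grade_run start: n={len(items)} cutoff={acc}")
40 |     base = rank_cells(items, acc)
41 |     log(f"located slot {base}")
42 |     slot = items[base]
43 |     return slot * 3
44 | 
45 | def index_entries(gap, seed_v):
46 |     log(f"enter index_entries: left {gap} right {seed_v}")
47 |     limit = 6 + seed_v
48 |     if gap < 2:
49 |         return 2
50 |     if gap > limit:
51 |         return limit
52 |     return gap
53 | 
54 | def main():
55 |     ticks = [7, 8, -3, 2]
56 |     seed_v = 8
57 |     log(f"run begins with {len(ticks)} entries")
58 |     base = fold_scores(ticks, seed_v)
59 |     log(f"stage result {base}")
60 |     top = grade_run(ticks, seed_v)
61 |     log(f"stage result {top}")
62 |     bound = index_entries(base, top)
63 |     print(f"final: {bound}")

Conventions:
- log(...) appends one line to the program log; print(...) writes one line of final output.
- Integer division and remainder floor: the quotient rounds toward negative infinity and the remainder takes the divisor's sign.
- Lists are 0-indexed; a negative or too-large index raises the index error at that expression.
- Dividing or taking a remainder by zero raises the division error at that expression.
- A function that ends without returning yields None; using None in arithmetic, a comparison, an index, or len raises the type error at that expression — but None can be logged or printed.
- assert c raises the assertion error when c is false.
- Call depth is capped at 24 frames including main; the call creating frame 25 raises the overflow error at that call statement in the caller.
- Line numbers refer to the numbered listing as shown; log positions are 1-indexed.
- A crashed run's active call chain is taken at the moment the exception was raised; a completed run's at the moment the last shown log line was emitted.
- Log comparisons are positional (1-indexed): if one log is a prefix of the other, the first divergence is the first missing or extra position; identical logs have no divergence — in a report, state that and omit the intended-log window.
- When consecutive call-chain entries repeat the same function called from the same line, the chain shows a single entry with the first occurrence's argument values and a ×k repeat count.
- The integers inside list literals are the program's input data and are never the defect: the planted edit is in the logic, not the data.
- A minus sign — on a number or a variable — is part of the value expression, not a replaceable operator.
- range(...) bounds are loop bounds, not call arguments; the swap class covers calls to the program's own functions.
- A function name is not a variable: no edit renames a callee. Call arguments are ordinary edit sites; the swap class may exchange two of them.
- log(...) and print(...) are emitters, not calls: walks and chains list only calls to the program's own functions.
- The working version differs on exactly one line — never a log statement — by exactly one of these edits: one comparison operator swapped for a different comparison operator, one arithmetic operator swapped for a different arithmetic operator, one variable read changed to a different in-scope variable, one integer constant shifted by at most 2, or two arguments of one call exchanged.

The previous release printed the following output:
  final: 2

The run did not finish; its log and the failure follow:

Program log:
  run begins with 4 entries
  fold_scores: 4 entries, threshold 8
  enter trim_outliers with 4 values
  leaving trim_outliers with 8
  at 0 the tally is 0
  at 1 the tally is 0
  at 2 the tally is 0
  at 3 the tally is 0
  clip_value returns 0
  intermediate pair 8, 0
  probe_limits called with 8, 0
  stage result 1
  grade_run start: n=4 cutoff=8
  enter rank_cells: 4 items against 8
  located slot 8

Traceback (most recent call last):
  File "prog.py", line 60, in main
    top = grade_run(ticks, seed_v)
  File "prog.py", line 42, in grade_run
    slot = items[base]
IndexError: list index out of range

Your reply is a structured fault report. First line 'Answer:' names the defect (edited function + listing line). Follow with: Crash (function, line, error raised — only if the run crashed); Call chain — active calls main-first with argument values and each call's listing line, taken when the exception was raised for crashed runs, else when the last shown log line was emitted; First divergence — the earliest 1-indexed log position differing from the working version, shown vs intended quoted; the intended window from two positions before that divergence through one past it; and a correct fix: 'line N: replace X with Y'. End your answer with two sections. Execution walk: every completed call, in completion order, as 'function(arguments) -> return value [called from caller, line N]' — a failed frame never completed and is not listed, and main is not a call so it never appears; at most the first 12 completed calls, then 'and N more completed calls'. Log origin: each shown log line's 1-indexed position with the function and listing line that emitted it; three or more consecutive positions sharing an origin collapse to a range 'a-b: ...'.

Answer: the defect is in rank_cells at line 36.
Key observation: Everything matches until log position 15, which reads 'located slot 8' in place of 'located slot 1'.
Crash: grade_run, line 42, IndexError.
Call chain: main -> grade_run([7, 8, -3, 2], 8) (called at line 60).
First divergence: position 15 — the shown line 'located slot 8' should read 'located slot 1'.
Intended log window:
  13: grade_run start: n=4 cutoff=8
  14: enter rank_cells: 4 items against 8
  15: located slot 1
  16: stage result 24
Execution walk:
  trim_outliers([7, 8, -3, 2]) -> 8  [called from fold_scores, line 27]
  clip_value([7, 8, -3, 2], 8) -> 0  [called from fold_scores, line 28]
  probe_limits(8, 0) -> 1  [called from fold_scores, line 30]
  fold_scores([7, 8, -3, 2], 8) -> 1  [called from main, line 58]
  rank_cells([7, 8, -3, 2], 8) -> 8  [called from grade_run, line 40]
Log line origins:
  1: from main, line 57
  2: from fold_scores, line 26
  3: from trim_outliers, line 2
  4: from trim_outliers, line 7
  5-8: from clip_value, line 15
  9: from clip_value, line 16
  10: from fold_scores, line 29
  11: from probe_limits, line 20
  12: from main, line 59
  13: from grade_run, line 39
  14: from rank_cells, line 33
  15: from grade_run, line 41
A correct fix: line 36: replace `floor` with `base`.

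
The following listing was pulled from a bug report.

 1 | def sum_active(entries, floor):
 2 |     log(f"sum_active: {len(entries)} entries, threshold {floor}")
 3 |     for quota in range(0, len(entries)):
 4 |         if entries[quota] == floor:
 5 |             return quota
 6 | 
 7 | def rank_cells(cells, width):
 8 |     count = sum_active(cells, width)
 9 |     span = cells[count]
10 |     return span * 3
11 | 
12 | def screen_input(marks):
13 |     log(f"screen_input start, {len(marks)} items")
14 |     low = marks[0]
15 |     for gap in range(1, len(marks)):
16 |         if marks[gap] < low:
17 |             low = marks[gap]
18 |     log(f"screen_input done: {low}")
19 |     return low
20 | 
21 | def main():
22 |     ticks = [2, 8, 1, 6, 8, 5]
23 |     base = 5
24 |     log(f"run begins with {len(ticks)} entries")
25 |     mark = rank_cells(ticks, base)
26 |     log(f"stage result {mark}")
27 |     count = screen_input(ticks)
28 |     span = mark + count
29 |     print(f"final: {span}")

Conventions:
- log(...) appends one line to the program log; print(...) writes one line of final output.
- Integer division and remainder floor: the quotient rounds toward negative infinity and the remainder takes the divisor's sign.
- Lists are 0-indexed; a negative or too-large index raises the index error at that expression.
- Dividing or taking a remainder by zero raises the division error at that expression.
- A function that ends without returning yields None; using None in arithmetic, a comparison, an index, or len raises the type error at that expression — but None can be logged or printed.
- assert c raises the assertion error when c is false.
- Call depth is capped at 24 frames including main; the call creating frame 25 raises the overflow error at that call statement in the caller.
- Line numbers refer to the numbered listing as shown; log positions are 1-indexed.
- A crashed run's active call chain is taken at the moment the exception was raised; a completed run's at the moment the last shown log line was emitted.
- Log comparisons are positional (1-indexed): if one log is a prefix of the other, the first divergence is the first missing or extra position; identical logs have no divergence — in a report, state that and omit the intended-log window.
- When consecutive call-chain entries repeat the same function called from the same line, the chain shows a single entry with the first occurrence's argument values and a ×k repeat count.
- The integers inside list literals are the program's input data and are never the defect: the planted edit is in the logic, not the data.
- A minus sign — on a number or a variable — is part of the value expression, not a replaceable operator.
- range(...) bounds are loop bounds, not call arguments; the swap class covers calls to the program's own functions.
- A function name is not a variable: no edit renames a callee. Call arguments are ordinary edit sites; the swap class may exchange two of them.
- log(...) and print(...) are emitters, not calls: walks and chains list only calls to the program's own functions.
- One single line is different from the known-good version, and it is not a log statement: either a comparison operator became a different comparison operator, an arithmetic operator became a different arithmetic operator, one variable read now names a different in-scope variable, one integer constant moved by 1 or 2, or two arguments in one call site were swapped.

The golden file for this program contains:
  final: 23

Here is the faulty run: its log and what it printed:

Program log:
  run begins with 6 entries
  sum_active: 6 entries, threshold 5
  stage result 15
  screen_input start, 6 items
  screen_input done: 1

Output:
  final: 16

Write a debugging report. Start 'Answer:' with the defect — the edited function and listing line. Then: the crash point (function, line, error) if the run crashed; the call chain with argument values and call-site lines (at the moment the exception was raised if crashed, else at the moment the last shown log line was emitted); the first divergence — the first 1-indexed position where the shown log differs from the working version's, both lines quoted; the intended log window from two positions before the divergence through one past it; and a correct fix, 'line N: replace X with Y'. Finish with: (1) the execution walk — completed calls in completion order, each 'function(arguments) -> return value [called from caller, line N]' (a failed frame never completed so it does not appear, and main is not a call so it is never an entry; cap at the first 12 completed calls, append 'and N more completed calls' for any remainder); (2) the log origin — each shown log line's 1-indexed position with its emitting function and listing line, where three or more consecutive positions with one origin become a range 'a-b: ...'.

Answer: the defect is in screen_input at line 16.
Key observation: The earliest visible damage is log position 5 — 'screen_input done: 1' rather than the intended 'screen_input done: 8'.
Call chain: main -> screen_input([2, 8, 1, 6, 8, 5]) (called at line 27).
First divergence: position 5; shown 'screen_input done: 1' vs intended 'screen_input done: 8'.
Intended log window:
  3: stage result 15
  4: screen_input start, 6 items
  5: screen_input done: 8
Execution walk:
  sum_active([2, 8, 1, 6, 8, 5], 5) -> 5  [called from rank_cells, line 8]
  rank_cells([2, 8, 1, 6, 8, 5], 5) -> 15  [called from main, line 25]
  screen_input([2, 8, 1, 6, 8, 5]) -> 1  [called from main, line 27]
Origin of each log line:
  1: from main, line 24
  2: from sum_active, line 2
  3: from main, line 26
  4: from screen_input, line 13
  5: from screen_input, line 18
A correct fix: line 16: replace `<` with `>`.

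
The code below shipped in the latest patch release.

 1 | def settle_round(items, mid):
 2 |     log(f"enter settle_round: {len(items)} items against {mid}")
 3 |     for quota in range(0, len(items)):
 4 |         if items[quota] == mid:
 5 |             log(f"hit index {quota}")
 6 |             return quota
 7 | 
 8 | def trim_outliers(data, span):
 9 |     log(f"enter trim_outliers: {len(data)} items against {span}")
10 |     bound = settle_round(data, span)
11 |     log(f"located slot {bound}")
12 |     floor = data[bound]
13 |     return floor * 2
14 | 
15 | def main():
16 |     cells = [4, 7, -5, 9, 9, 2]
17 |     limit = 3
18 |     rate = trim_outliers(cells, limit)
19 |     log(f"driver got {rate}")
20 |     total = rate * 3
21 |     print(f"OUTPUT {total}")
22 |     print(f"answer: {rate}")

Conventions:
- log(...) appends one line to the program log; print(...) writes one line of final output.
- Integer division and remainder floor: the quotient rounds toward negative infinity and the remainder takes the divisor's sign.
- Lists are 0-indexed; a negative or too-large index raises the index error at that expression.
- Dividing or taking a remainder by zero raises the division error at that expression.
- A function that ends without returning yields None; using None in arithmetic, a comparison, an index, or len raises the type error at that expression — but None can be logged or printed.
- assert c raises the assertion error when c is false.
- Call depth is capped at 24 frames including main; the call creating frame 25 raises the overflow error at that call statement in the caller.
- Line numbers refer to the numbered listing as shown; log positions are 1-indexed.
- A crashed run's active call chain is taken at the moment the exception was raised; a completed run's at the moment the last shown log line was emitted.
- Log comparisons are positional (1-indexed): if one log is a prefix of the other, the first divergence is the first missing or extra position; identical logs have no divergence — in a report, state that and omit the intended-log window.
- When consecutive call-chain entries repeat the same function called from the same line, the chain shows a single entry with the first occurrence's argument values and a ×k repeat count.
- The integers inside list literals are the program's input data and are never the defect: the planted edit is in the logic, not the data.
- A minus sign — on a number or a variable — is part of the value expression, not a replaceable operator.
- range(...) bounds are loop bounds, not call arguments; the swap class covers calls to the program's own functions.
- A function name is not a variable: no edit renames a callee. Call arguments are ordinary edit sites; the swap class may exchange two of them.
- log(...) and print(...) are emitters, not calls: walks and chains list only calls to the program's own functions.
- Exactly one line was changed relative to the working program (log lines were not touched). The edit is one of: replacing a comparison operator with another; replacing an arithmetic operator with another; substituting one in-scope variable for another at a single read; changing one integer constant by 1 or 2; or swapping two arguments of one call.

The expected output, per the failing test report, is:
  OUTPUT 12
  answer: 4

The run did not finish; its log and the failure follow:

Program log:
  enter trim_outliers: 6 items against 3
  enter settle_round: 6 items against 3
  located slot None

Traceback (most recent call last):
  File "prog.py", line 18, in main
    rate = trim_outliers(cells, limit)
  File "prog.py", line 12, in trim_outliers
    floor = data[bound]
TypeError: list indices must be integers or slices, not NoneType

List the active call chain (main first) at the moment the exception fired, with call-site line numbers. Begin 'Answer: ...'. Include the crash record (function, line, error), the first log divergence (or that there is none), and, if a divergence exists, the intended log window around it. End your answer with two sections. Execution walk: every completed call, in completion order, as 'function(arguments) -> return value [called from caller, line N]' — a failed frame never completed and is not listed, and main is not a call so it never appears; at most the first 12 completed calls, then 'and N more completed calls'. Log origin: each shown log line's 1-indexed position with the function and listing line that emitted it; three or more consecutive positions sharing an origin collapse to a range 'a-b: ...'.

Answer: main -> trim_outliers (called at line 18).
The tell: Log line 1 is where behavior first shows: 'enter trim_outliers: 6 items against 3' appears instead of 'enter trim_outliers: 6 items against 2'.
Crash: trim_outliers, line 12, TypeError.
First divergence: position 1; shown 'enter trim_outliers: 6 items against 3' vs intended 'enter trim_outliers: 6 items against 2'.
Intended log window:
  1: enter trim_outliers: 6 items against 2
  2: enter settle_round: 6 items against 2
Execution walk:
  settle_round([4, 7, -5, 9, 9, 2], 3) -> None  [called from trim_outliers, line 10]
Origin of each log line:
  1: from trim_outliers, line 9
  2: from settle_round, line 2
  3: from trim_outliers, line 11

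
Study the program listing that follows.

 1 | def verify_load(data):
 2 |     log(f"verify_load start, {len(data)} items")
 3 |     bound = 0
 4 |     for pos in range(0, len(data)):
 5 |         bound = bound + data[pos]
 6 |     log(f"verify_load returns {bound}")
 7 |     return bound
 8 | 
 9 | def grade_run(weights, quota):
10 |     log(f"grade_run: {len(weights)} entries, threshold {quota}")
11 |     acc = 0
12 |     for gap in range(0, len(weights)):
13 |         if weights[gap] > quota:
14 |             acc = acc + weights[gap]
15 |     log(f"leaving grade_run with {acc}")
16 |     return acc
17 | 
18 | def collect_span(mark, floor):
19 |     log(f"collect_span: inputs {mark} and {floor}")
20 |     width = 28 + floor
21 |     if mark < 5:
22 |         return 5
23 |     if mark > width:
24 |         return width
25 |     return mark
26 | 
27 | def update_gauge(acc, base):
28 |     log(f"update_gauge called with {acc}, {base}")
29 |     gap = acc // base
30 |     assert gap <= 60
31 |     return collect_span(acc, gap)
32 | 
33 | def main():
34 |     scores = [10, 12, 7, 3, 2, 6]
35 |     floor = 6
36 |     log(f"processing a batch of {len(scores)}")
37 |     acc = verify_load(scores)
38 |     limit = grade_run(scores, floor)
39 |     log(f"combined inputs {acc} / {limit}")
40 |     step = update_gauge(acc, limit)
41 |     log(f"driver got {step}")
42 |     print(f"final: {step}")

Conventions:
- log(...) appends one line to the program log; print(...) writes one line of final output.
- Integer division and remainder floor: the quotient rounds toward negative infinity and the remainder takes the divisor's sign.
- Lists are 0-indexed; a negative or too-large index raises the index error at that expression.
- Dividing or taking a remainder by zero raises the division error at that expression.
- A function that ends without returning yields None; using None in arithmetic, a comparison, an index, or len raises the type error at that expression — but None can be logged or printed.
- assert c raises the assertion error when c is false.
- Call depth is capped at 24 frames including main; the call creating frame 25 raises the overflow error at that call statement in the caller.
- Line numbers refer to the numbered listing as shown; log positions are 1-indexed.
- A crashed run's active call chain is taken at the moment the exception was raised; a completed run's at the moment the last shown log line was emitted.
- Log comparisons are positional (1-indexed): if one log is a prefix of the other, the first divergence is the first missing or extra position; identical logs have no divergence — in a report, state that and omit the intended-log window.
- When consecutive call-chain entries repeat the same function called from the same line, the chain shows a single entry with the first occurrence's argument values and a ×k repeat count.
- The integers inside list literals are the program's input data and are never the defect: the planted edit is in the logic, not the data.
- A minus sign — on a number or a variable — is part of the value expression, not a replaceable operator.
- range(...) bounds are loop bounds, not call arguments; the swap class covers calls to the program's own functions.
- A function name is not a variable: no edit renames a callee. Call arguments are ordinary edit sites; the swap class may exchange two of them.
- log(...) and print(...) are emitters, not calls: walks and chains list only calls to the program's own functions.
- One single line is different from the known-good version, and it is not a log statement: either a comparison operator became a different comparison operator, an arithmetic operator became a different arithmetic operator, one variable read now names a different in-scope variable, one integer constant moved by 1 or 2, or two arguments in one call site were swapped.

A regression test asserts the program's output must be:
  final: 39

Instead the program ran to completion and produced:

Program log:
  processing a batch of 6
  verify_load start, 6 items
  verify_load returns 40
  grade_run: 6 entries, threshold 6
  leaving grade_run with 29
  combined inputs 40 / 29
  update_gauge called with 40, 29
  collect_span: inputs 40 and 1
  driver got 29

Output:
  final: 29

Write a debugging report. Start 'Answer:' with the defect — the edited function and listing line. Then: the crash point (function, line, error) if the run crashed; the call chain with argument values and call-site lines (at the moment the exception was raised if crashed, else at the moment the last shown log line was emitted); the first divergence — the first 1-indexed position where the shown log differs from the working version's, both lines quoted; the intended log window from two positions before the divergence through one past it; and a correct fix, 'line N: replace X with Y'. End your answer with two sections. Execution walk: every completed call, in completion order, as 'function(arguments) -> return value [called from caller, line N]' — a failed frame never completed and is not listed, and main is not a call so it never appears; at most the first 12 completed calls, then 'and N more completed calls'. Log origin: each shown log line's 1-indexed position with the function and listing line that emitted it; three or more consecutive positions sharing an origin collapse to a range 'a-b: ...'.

Answer: the defect is in update_gauge at line 29.
The tell: The log first diverges at position 8: the faulty run prints 'collect_span: inputs 40 and 1' where the working version prints 'collect_span: inputs 40 and 11'.
Call chain: main.
First divergence: at position 8 the run shows 'collect_span: inputs 40 and 1' where the working version logs 'collect_span: inputs 40 and 11'.
Intended log window:
  6: combined inputs 40 / 29
  7: update_gauge called with 40, 29
  8: collect_span: inputs 40 and 11
  9: driver got 39
Execution walk:
  verify_load([10, 12, 7, 3, 2, 6]) -> 40  [called from main, line 37]
  grade_run([10, 12, 7, 3, 2, 6], 6) -> 29  [called from main, line 38]
  collect_span(40, 1) -> 29  [called from update_gauge, line 31]
  update_gauge(40, 29) -> 29  [called from main, line 40]
Origin of each log line:
  1: emitted by main (line 36)
  2: emitted by verify_load (line 2)
  3: emitted by verify_load (line 6)
  4: emitted by grade_run (line 10)
  5: emitted by grade_run (line 15)
  6: emitted by main (line 39)
  7: emitted by update_gauge (line 28)
  8: emitted by collect_span (line 19)
  9: emitted by main (line 41)
A correct fix: line 29: replace `//` with `-`.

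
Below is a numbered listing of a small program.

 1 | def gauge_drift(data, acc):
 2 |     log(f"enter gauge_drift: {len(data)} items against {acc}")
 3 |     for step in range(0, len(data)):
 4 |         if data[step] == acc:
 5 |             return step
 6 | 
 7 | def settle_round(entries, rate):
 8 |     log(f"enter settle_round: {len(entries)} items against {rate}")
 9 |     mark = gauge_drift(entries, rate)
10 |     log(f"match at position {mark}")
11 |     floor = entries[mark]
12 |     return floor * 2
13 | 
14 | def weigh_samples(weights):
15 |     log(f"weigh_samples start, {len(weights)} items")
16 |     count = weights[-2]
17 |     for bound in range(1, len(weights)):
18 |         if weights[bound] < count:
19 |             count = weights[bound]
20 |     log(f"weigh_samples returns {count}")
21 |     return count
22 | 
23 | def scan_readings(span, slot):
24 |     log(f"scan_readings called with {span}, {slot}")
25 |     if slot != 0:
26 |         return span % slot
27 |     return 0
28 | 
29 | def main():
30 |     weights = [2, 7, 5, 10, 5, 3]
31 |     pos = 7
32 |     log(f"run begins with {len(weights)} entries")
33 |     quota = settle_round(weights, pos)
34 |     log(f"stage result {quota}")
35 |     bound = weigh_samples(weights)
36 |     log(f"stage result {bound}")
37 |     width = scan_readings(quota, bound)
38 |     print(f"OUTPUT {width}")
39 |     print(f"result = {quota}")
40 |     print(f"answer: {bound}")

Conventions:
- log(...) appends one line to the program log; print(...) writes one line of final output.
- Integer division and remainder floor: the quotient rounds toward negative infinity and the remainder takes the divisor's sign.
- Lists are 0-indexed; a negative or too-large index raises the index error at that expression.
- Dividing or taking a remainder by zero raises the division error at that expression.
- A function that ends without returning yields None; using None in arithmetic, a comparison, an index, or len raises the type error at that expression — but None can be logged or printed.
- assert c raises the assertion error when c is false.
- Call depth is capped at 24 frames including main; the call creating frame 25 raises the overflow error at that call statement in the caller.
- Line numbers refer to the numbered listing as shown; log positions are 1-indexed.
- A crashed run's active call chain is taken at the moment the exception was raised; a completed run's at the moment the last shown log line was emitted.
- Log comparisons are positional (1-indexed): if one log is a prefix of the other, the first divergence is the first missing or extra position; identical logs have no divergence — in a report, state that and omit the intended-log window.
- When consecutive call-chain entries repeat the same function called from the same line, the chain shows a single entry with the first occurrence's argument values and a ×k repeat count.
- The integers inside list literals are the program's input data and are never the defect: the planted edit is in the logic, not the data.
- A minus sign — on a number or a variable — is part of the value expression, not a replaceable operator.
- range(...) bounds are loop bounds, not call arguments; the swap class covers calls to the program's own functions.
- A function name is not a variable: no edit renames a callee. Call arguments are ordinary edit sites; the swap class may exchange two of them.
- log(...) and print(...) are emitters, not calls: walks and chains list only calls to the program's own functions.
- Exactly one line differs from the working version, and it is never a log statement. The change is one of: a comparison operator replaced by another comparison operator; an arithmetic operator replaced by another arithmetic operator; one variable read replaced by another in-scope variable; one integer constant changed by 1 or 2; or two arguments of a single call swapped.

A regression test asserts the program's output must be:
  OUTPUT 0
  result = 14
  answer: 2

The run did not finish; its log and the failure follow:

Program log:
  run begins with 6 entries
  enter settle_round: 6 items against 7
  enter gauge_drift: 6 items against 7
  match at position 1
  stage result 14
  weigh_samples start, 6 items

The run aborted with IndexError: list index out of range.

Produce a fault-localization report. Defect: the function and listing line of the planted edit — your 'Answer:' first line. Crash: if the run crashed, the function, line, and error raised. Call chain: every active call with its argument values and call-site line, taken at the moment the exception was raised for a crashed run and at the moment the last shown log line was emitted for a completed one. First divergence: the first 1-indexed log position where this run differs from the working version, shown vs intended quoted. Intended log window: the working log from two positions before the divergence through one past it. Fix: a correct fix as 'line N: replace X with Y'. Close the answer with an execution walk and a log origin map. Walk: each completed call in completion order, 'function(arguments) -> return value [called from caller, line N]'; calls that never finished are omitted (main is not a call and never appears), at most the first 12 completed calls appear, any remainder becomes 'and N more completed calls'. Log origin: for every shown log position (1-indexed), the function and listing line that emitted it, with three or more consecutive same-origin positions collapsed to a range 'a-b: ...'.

Answer: the defect is in weigh_samples at line 16.
Core observation: After 6 matching log lines the faulty run goes silent, while the working version continues with 'weigh_samples returns 2'.
Crash: weigh_samples, line 16, IndexError.
Call chain: main -> weigh_samples([2, 7, 5, 10, 5, 3]) (called at line 35).
First divergence: position 7; the shown log stops at 6 lines while the working version next logs 'weigh_samples returns 2'.
Intended log window:
  5: stage result 14
  6: weigh_samples start, 6 items
  7: weigh_samples returns 2
  8: stage result 2
Execution walk:
  gauge_drift([2, 7, 5, 10, 5, 3], 7) -> 1  [called from settle_round, line 9]
  settle_round([2, 7, 5, 10, 5, 3], 7) -> 14  [called from main, line 33]
Log origins:
  1: from main, line 32
  2: from settle_round, line 8
  3: from gauge_drift, line 2
  4: from settle_round, line 10
  5: from main, line 34
  6: from weigh_samples, line 15
A correct fix: line 16: replace `-2` with `0`.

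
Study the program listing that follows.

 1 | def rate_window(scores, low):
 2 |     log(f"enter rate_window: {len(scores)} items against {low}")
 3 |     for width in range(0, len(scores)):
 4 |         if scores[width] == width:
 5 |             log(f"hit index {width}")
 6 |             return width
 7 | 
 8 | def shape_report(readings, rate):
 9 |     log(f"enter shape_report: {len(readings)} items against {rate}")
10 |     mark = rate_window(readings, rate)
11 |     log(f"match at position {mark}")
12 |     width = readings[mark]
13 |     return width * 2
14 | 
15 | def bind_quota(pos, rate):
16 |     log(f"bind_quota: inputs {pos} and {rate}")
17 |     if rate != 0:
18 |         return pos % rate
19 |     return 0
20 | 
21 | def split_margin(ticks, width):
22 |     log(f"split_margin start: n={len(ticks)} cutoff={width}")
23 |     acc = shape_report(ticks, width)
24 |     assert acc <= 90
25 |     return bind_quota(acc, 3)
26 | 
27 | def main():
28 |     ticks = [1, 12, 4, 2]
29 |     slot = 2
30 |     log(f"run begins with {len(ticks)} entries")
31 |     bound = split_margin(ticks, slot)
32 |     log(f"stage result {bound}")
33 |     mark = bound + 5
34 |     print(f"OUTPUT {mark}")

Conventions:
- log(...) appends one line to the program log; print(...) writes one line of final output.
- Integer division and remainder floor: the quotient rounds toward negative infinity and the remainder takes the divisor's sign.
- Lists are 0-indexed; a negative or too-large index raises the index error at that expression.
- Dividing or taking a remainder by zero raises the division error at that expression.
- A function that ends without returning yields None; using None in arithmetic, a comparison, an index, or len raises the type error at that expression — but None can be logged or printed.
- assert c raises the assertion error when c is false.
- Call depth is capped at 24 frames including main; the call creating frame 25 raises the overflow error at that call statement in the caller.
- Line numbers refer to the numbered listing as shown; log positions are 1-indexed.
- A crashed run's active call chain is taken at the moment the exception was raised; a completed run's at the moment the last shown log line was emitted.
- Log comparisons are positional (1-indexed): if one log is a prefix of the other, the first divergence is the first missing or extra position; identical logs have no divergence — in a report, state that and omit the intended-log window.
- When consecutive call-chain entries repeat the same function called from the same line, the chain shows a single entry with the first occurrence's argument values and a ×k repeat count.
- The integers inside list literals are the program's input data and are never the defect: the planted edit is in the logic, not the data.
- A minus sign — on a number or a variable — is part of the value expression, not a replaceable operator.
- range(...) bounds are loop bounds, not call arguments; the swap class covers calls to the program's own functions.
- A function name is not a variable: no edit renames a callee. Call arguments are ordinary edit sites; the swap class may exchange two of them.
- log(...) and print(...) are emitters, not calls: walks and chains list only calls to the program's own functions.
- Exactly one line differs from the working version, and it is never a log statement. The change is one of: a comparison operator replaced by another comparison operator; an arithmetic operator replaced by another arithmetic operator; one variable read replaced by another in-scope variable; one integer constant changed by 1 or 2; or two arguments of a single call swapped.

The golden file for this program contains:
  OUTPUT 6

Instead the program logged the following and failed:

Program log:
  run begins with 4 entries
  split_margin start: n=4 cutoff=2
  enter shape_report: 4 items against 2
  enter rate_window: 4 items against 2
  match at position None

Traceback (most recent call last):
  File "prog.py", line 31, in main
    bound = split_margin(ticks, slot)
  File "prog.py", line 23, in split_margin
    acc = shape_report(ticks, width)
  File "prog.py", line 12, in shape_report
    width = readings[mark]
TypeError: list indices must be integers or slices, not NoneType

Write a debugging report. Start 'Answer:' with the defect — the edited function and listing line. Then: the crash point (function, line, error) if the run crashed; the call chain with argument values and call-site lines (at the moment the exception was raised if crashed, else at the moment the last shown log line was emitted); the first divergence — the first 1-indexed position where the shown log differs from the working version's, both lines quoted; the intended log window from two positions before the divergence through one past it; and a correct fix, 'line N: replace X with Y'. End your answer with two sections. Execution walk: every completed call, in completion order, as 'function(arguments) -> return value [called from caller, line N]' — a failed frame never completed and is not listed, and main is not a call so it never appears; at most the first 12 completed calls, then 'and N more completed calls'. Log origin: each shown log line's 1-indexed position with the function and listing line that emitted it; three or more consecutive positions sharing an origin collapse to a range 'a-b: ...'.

Answer: the defect is in rate_window at line 4.
Key fact: Log line 5 is where behavior first shows: 'match at position None' appears instead of 'hit index 3'.
Crash: shape_report, line 12, TypeError.
Call chain: main -> split_margin([1, 12, 4, 2], 2) (called at line 31) -> shape_report([1, 12, 4, 2], 2) (called at line 23).
First divergence: at position 5 the run shows 'match at position None' where the working version logs 'hit index 3'.
Intended log window:
  3: enter shape_report: 4 items against 2
  4: enter rate_window: 4 items against 2
  5: hit index 3
  6: match at position 3
Execution walk:
  rate_window([1, 12, 4, 2], 2) -> None  [called from shape_report, line 10]
Log origins:
  1 — main, line 30
  2 — split_margin, line 22
  3 — shape_report, line 9
  4 — rate_window, line 2
  5 — shape_report, line 11
A correct fix: line 4: replace `scores[width] == width` with `scores[width] == low`.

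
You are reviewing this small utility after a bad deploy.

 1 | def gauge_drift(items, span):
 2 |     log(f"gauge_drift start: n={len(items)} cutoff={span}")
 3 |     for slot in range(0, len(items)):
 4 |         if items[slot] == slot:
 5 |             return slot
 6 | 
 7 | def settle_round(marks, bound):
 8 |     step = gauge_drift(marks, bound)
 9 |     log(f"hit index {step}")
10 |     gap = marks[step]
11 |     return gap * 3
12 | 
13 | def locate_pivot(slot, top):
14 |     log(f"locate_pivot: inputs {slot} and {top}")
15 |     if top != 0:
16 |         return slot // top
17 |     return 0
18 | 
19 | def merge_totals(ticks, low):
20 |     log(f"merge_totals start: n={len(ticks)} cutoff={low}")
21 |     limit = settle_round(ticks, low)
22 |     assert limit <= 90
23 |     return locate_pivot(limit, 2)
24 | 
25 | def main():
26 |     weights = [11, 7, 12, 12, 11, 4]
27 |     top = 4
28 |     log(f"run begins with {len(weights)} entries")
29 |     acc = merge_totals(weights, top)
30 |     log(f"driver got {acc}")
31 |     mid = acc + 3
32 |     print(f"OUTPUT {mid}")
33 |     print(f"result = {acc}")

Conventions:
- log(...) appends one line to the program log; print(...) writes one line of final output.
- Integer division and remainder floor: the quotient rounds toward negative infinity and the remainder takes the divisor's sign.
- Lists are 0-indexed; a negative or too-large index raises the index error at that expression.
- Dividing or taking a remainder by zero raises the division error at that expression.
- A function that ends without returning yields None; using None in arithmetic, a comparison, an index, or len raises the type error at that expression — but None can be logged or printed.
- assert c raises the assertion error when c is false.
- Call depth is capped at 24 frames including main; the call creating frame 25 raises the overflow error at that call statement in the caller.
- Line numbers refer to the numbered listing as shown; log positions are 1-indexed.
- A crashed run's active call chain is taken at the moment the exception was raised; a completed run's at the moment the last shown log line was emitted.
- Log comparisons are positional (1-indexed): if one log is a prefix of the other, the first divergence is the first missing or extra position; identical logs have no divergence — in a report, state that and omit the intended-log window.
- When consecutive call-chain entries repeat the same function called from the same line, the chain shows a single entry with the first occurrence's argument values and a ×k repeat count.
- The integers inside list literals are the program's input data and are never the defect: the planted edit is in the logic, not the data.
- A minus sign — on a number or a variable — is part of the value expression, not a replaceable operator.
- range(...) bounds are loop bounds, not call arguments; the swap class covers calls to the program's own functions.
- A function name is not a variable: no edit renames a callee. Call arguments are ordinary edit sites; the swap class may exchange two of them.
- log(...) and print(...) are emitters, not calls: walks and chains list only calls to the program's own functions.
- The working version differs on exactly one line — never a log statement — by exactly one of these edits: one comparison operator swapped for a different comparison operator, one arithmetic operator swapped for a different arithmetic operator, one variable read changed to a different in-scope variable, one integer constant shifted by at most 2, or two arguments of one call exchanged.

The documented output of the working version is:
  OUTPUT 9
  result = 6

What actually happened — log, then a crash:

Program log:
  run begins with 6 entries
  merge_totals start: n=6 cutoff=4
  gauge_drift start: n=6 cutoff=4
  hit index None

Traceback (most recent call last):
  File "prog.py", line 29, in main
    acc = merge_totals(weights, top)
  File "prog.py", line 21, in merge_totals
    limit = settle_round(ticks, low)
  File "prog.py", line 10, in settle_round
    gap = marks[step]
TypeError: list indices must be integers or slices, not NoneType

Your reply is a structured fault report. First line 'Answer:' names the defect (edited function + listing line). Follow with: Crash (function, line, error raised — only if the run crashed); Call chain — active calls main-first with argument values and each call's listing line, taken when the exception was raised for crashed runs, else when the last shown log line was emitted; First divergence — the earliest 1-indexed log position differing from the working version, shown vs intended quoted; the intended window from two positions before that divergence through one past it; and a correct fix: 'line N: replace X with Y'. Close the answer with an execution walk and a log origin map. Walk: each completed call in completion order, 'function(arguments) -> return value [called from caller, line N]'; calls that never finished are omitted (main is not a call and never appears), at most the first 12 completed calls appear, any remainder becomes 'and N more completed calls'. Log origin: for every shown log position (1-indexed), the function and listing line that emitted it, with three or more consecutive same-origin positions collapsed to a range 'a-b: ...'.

Answer: the defect is in gauge_drift at line 4.
The tell: Everything matches until log position 4, which reads 'hit index None' in place of 'hit index 5'.
Crash: settle_round, line 10, TypeError.
Call chain: main -> merge_totals([11, 7, 12, 12, 11, 4], 4) (called at line 29) -> settle_round([11, 7, 12, 12, 11, 4], 4) (called at line 21).
First divergence: position 4 — shown 'hit index None', intended 'hit index 5'.
Intended log window:
  2: merge_totals start: n=6 cutoff=4
  3: gauge_drift start: n=6 cutoff=4
  4: hit index 5
  5: locate_pivot: inputs 12 and 2
Execution walk:
  gauge_drift([11, 7, 12, 12, 11, 4], 4) -> None  [called from settle_round, line 8]
Log line origins:
  1 — main, line 28
  2 — merge_totals, line 20
  3 — gauge_drift, line 2
  4 — settle_round, line 9
A correct fix: line 4: replace `items[slot] == slot` with `items[slot] == span`.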